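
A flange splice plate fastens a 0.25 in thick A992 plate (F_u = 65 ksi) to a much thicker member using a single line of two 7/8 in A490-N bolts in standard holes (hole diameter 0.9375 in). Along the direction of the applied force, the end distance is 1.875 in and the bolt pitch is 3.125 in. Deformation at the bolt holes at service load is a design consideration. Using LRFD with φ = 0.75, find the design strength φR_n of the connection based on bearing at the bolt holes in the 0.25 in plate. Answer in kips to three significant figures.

46.2 kips

Per bolt r_n = 1.2 l_c t F_u ≤ 2.4 d t F_u; upper limit = 2.4 × 0.875 × 0.25 × 65 = 34.12 kips.
Edge bolt: l_c = 1.875 − 0.9375/2 = 1.406 in → 1.2 × 1.406 × 0.25 × 65 = 27.42 → r_n = 27.42 kips.
Interior bolts: l_c = 3.125 − 0.9375 = 2.188 in → 1.2 × 2.188 × 0.25 × 65 = 42.66 → r_n = 34.12 kips.
R_n = 1 × 27.42 + 1 × 34.12 = 61.55 kips.
Design strength φR_n = 0.75 × 61.55 = 46.2 kips.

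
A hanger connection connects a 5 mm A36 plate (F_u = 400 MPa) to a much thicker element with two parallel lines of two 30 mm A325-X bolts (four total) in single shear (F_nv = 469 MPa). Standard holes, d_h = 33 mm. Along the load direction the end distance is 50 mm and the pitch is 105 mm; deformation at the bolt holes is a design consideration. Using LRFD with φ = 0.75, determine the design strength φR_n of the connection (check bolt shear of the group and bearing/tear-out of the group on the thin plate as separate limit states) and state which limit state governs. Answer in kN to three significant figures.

Bolt shear: A_b = π·30²/4 = 706.9 mm²; R_n = 469 × 706.9 × 4 × 1 / 1000 = 1326 kN → 0.75 × 1326 = 995 kN.
Bearing (1.2 l_c t F_u ≤ 2.4 d t F_u): upper limit = 2.4·30·5·400 / 1000 = 144 kN.
  Edge l_c = 50 − 33/2 = 33.5 → r_n = 80.4 kN; interior l_c = 105 − 33 = 72 → r_n = 144 kN.
  R_n,bearing = 2·80.4 + 2·144 = 448.8 kN → 0.75 × 448.8 = 337 kN.
Bearing governs: 337 kN.

337 kN (bearing governs)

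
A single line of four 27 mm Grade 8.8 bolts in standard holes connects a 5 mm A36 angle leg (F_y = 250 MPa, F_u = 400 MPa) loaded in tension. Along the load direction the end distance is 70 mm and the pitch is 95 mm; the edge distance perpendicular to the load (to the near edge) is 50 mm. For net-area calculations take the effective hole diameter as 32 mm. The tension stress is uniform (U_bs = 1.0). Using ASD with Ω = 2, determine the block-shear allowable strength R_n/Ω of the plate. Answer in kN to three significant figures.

Shear plane L_v = 70 + 3·95 = 355 mm; A_gv = 355 × 5 = 1775 mm².
A_nv = (355 − 3.5·32) × 5 = 1215 mm².
A_nt = (50 − 0.5·32) × 5 = 170 mm².
0.6 F_u A_nv = 291.6 kN; 0.6 F_y A_gv = 266.2 kN → shear yielding governs the shear term.
R_n = 266.2 + 1.0 × 400 × 170 / 1000 = 334.2 kN.
Allowable strength R_n/Ω = 334.2 / 2 = 167 kN.

167 kN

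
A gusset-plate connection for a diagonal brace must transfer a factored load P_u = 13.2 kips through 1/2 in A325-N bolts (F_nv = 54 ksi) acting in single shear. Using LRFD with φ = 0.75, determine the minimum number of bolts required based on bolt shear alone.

A_b = π·0.5²/4 = 0.1963 in².
Per-bolt design strength φR_n = 0.75 × 54 × 0.1963 × 1 = 7.952 kips.
n ≥ 13.2 / 7.952 = 1.66 → use 2 bolts.

2 bolts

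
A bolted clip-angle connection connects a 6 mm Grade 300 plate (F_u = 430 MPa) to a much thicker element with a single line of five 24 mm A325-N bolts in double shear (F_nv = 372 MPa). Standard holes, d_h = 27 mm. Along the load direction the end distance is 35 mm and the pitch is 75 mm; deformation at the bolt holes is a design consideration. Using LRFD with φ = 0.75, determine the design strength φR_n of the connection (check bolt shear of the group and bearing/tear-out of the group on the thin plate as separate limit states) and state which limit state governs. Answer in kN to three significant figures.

496 kN (bearing governs)

Bolt shear: A_b = π·24²/4 = 452.4 mm²; R_n = 372 × 452.4 × 5 × 2 / 1000 = 1683 kN → 0.75 × 1683 = 1260 kN.
Bearing (1.2 l_c t F_u ≤ 2.4 d t F_u): upper limit = 2.4·24·6·430 / 1000 = 148.6 kN.
  Edge l_c = 35 − 27/2 = 21.5 → r_n = 66.56 kN; interior l_c = 75 − 27 = 48 → r_n = 148.6 kN.
  R_n,bearing = 1·66.56 + 4·148.6 = 661 kN → 0.75 × 661 = 496 kN.
Bearing governs: 496 kN.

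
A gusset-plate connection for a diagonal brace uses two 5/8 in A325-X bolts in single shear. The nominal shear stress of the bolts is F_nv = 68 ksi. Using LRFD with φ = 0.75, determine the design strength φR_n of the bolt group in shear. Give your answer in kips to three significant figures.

31.3 kips

A_b = π × 0.625² / 4 = 0.3068 in².
R_n = F_nv · A_b · n · n_s = 68 × 0.3068 × 2 × 1 = 41.72 kips.
Design strength φR_n = 0.75 × 41.72 = 31.3 kips.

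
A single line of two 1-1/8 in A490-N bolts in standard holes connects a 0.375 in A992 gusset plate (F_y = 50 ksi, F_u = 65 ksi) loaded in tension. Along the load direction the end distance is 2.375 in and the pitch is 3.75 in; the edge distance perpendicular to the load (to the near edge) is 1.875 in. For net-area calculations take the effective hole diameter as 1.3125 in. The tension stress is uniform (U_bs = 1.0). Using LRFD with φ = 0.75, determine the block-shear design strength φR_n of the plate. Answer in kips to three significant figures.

Shear plane L_v = 2.375 + 1·3.75 = 6.125 in; A_gv = 6.125 × 0.375 = 2.297 in².
A_nv = (6.125 − 1.5·1.3125) × 0.375 = 1.559 in².
A_nt = (1.875 − 0.5·1.3125) × 0.375 = 0.457 in².
0.6 F_u A_nv = 60.79 kips; 0.6 F_y A_gv = 68.91 kips → shear rupture governs the shear term.
R_n = 60.79 + 1.0 × 65 × 0.457 = 90.49 kips.
Design strength φR_n = 0.75 × 90.49 = 67.9 kips.

67.9 kips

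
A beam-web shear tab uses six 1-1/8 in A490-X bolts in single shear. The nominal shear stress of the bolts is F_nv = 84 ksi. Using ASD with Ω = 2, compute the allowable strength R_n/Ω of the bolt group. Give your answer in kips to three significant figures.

A_b = π × 1.125² / 4 = 0.994 in².
R_n = F_nv · A_b · n · n_s = 84 × 0.994 × 6 × 1 = 501 kips.
Allowable strength R_n/Ω = 501 / 2 = 250 kips.

250 kips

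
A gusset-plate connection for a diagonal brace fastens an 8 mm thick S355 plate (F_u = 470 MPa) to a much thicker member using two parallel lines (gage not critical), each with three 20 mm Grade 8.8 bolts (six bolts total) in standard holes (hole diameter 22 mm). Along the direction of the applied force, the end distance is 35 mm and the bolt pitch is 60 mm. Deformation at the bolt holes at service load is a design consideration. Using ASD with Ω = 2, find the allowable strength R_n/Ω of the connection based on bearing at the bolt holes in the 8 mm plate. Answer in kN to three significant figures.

Per bolt r_n = 1.2 l_c t F_u ≤ 2.4 d t F_u; upper limit = 2.4 × 20 × 8 × 470 / 1000 = 180.5 kN.
Edge bolt: l_c = 35 − 22/2 = 24 mm → 1.2 × 24 × 8 × 470 / 1000 = 108.3 → r_n = 108.3 kN.
Interior bolts: l_c = 60 − 22 = 38 mm → 1.2 × 38 × 8 × 470 / 1000 = 171.5 → r_n = 171.5 kN.
R_n = 2 × 108.3 + 4 × 171.5 = 902.4 kN.
Allowable strength R_n/Ω = 902.4 / 2 = 451 kN.

451 kN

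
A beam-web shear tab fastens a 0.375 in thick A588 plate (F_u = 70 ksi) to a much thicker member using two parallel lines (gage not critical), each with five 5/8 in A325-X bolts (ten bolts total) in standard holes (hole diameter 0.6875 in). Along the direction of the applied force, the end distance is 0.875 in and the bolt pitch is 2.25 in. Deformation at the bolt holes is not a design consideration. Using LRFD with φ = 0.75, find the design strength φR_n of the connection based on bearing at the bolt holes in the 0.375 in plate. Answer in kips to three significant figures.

327 kips

Per bolt r_n = 1.5 l_c t F_u ≤ 3.0 d t F_u; upper limit = 3.0 × 0.625 × 0.375 × 70 = 49.22 kips.
Edge bolt: l_c = 0.875 − 0.6875/2 = 0.5312 in → 1.5 × 0.5312 × 0.375 × 70 = 20.92 → r_n = 20.92 kips.
Interior bolts: l_c = 2.25 − 0.6875 = 1.562 in → 1.5 × 1.562 × 0.375 × 70 = 61.52 → r_n = 49.22 kips.
R_n = 2 × 20.92 + 8 × 49.22 = 435.6 kips.
Design strength φR_n = 0.75 × 435.6 = 327 kips.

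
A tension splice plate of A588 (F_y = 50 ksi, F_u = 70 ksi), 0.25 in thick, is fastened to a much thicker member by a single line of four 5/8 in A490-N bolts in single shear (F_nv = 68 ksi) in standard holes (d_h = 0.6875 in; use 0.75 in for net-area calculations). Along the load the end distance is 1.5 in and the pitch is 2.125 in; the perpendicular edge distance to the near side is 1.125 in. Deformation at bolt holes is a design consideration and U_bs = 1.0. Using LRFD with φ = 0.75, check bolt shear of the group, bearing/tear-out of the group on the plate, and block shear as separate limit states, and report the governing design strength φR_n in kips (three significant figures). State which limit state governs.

51.2 kips (block shear governs)

Bolt shear: A_b = π·0.625²/4 = 0.3068 in²; R_n = 68 × 0.3068 × 4 × 1 = 83.45 kips → 0.75 × 83.45 = 62.6 kips.
Bearing: edge l_c = 1.156, r_n = 24.28 kips; interior l_c = 1.438, r_n = 26.25 kips; R_n = 24.28 + 3·26.25 = 103 kips → 77.3 kips.
Block shear: A_gv = 1.969, A_nv = 1.312, A_nt = 0.1875 in²; R_n = min(0.6F_uA_nv, 0.6F_yA_gv) + U_bs·F_u·A_nt = 68.25 kips → 51.2 kips.
Block shear governs: 51.2 kips.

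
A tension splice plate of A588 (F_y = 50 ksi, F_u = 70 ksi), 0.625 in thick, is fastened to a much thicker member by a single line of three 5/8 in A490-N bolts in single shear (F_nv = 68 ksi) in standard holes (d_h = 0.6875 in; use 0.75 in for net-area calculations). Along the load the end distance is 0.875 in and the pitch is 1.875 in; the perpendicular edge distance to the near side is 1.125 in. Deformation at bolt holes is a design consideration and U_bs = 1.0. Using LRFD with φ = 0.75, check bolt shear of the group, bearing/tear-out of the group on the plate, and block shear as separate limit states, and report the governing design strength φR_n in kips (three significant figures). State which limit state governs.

Bolt shear: A_b = π·0.625²/4 = 0.3068 in²; R_n = 68 × 0.3068 × 3 × 1 = 62.59 kips → 0.75 × 62.59 = 46.9 kips.
Bearing: edge l_c = 0.5312, r_n = 27.89 kips; interior l_c = 1.188, r_n = 62.34 kips; R_n = 27.89 + 2·62.34 = 152.6 kips → 114 kips.
Block shear: A_gv = 2.891, A_nv = 1.719, A_nt = 0.4688 in²; R_n = min(0.6F_uA_nv, 0.6F_yA_gv) + U_bs·F_u·A_nt = 105 kips → 78.8 kips.
Bolt shear governs: 46.9 kips.

46.9 kips (bolt shear governs)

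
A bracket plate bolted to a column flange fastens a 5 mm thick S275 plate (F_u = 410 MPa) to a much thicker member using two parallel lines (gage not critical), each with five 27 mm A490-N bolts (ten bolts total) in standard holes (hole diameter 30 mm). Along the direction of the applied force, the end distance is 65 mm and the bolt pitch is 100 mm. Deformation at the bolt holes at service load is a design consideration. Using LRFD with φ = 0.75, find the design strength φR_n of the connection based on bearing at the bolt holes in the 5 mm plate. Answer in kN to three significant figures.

Per bolt r_n = 1.2 l_c t F_u ≤ 2.4 d t F_u; upper limit = 2.4 × 27 × 5 × 410 / 1000 = 132.8 kN.
Edge bolt: l_c = 65 − 30/2 = 50 mm → 1.2 × 50 × 5 × 410 / 1000 = 123 → r_n = 123 kN.
Interior bolts: l_c = 100 − 30 = 70 mm → 1.2 × 70 × 5 × 410 / 1000 = 172.2 → r_n = 132.8 kN.
R_n = 2 × 123 + 8 × 132.8 = 1309 kN.
Design strength φR_n = 0.75 × 1309 = 982 kN.

982 kN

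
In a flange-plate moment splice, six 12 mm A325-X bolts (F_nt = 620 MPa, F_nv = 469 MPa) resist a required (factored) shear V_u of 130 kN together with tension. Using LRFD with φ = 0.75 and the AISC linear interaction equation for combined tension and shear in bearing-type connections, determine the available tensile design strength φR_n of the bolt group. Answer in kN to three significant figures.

A_b = π·12²/4 = 113.1 mm²; f_rv = 130 × 1000 / (6 × 113.1) = 191.6 MPa.
F'_nt = 1.3 F_nt − (F_nt / φF_nv) f_rv = 1.3·620 − (620/(0.75·469))·191.6 = 468.3 MPa, capped at F_nt → F'_nt = 468.3 MPa.
R_n = F'_nt · A_b · n = 468.3 × 113.1 × 6 / 1000 = 317.8 kN.
Design strength φR_n = 0.75 × 317.8 = 238 kN.

238 kN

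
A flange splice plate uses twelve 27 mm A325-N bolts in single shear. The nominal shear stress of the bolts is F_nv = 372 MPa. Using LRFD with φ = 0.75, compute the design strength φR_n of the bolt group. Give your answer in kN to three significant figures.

1920 kN

A_b = π × 27² / 4 = 572.6 mm².
R_n = F_nv · A_b · n · n_s = 372 × 572.6 × 12 × 1 / 1000 = 2556 kN.
Design strength φR_n = 0.75 × 2556 = 1920 kN.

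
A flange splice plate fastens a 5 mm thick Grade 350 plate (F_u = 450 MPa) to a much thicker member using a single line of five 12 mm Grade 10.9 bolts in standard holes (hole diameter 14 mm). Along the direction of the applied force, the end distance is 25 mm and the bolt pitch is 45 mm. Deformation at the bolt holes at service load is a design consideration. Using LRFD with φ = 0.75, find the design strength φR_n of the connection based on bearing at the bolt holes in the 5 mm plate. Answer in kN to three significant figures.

231 kN

Per bolt r_n = 1.2 l_c t F_u ≤ 2.4 d t F_u; upper limit = 2.4 × 12 × 5 × 450 / 1000 = 64.8 kN.
Edge bolt: l_c = 25 − 14/2 = 18 mm → 1.2 × 18 × 5 × 450 / 1000 = 48.6 → r_n = 48.6 kN.
Interior bolts: l_c = 45 − 14 = 31 mm → 1.2 × 31 × 5 × 450 / 1000 = 83.7 → r_n = 64.8 kN.
R_n = 1 × 48.6 + 4 × 64.8 = 307.8 kN.
Design strength φR_n = 0.75 × 307.8 = 231 kN.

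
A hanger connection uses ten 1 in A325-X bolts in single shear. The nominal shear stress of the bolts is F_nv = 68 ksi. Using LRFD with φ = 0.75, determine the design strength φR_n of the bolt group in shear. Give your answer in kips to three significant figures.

A_b = π × 1² / 4 = 0.7854 in².
R_n = F_nv · A_b · n · n_s = 68 × 0.7854 × 10 × 1 = 534.1 kips.
Design strength φR_n = 0.75 × 534.1 = 401 kips.

401 kips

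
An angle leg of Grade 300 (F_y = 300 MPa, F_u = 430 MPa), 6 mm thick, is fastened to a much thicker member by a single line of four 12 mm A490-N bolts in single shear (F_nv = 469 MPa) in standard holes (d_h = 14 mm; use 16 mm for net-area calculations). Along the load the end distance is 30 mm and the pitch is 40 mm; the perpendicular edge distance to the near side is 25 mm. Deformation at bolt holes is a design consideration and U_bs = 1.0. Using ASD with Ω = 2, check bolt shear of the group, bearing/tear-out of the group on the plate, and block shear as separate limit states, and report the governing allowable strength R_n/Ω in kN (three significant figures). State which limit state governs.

94.7 kN (block shear governs)

Bolt shear: A_b = π·12²/4 = 113.1 mm²; R_n = 469 × 113.1 × 4 × 1 / 1000 = 212.2 kN → 212.2 / 2 = 106 kN.
Bearing: edge l_c = 23, r_n = 71.21 kN; interior l_c = 26, r_n = 74.3 kN; R_n = 71.21 + 3·74.3 = 294.1 kN → 147 kN.
Block shear: A_gv = 900, A_nv = 564, A_nt = 102 mm²; R_n = min(0.6F_uA_nv, 0.6F_yA_gv) + U_bs·F_u·A_nt = 189.4 kN → 94.7 kN.
Block shear governs: 94.7 kN.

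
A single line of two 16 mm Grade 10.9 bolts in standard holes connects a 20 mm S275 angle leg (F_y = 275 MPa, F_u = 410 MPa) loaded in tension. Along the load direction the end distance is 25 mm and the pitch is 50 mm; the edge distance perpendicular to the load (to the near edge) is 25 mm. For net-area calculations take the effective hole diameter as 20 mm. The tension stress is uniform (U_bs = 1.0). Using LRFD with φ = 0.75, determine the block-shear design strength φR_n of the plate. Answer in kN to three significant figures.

Shear plane L_v = 25 + 1·50 = 75 mm; A_gv = 75 × 20 = 1500 mm².
A_nv = (75 − 1.5·20) × 20 = 900 mm².
A_nt = (25 − 0.5·20) × 20 = 300 mm².
0.6 F_u A_nv = 221.4 kN; 0.6 F_y A_gv = 247.5 kN → shear rupture governs the shear term.
R_n = 221.4 + 1.0 × 410 × 300 / 1000 = 344.4 kN.
Design strength φR_n = 0.75 × 344.4 = 258 kN.

258 kN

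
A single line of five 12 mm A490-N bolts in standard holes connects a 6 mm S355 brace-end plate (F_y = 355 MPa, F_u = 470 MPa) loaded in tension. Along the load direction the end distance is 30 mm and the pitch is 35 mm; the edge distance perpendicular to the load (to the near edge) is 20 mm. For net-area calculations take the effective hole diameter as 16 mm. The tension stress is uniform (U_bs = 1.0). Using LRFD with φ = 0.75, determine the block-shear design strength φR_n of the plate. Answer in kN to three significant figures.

150 kN

Shear plane L_v = 30 + 4·35 = 170 mm; A_gv = 170 × 6 = 1020 mm².
A_nv = (170 − 4.5·16) × 6 = 588 mm².
A_nt = (20 − 0.5·16) × 6 = 72 mm².
0.6 F_u A_nv = 165.8 kN; 0.6 F_y A_gv = 217.3 kN → shear rupture governs the shear term.
R_n = 165.8 + 1.0 × 470 × 72 / 1000 = 199.7 kN.
Design strength φR_n = 0.75 × 199.7 = 150 kN.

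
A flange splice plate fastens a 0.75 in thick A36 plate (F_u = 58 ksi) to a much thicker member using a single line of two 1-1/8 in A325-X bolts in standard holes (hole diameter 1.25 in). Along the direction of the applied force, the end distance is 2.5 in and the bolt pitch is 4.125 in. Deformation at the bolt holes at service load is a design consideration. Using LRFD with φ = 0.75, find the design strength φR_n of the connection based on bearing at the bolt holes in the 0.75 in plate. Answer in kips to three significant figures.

Per bolt r_n = 1.2 l_c t F_u ≤ 2.4 d t F_u; upper limit = 2.4 × 1.125 × 0.75 × 58 = 117.4 kips.
Edge bolt: l_c = 2.5 − 1.25/2 = 1.875 in → 1.2 × 1.875 × 0.75 × 58 = 97.88 → r_n = 97.88 kips.
Interior bolts: l_c = 4.125 − 1.25 = 2.875 in → 1.2 × 2.875 × 0.75 × 58 = 150.1 → r_n = 117.4 kips.
R_n = 1 × 97.88 + 1 × 117.4 = 215.3 kips.
Design strength φR_n = 0.75 × 215.3 = 161 kips.

161 kips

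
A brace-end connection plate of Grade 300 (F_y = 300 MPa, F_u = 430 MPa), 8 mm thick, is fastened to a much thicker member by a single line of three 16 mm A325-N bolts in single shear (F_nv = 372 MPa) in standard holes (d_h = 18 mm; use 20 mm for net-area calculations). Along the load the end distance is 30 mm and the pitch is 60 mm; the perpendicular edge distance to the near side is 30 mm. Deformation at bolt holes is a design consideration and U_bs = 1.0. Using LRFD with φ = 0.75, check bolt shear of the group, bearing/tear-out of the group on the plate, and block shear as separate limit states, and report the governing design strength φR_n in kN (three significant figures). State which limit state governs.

Bolt shear: A_b = π·16²/4 = 201.1 mm²; R_n = 372 × 201.1 × 3 × 1 / 1000 = 224.4 kN → 0.75 × 224.4 = 168 kN.
Bearing: edge l_c = 21, r_n = 86.69 kN; interior l_c = 42, r_n = 132.1 kN; R_n = 86.69 + 2·132.1 = 350.9 kN → 263 kN.
Block shear: A_gv = 1200, A_nv = 800, A_nt = 160 mm²; R_n = min(0.6F_uA_nv, 0.6F_yA_gv) + U_bs·F_u·A_nt = 275.2 kN → 206 kN.
Bolt shear governs: 168 kN.

168 kN (bolt shear governs)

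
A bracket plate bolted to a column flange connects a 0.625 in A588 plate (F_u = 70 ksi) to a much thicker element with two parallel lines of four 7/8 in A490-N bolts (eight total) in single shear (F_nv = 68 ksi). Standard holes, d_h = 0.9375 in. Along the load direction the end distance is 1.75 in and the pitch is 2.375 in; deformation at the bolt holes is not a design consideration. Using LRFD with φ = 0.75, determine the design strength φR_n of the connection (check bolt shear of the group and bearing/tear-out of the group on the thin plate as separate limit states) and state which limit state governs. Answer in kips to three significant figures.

Bolt shear: A_b = π·0.875²/4 = 0.6013 in²; R_n = 68 × 0.6013 × 8 × 1 = 327.1 kips → 0.75 × 327.1 = 245 kips.
Bearing (1.5 l_c t F_u ≤ 3.0 d t F_u): upper limit = 3.0·0.875·0.625·70 = 114.8 kips.
  Edge l_c = 1.75 − 0.9375/2 = 1.281 → r_n = 84.08 kips; interior l_c = 2.375 − 0.9375 = 1.438 → r_n = 94.34 kips.
  R_n,bearing = 2·84.08 + 6·94.34 = 734.2 kips → 0.75 × 734.2 = 551 kips.
Bolt shear governs: 245 kips.

245 kips (bolt shear governs)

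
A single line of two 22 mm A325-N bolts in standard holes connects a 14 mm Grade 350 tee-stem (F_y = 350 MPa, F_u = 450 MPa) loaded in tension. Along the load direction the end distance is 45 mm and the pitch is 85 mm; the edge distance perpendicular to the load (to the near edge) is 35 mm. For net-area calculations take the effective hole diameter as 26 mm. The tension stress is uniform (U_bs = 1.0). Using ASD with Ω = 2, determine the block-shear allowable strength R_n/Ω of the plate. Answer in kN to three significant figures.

Shear plane L_v = 45 + 1·85 = 130 mm; A_gv = 130 × 14 = 1820 mm².
A_nv = (130 − 1.5·26) × 14 = 1274 mm².
A_nt = (35 − 0.5·26) × 14 = 308 mm².
0.6 F_u A_nv = 344 kN; 0.6 F_y A_gv = 382.2 kN → shear rupture governs the shear term.
R_n = 344 + 1.0 × 450 × 308 / 1000 = 482.6 kN.
Allowable strength R_n/Ω = 482.6 / 2 = 241 kN.

241 kN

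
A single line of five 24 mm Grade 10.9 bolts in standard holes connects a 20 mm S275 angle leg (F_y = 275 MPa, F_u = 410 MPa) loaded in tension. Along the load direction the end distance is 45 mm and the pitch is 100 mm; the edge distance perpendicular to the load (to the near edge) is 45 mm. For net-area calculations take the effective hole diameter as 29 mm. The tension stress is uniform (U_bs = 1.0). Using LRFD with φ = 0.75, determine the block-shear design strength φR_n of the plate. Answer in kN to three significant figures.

Shear plane L_v = 45 + 4·100 = 445 mm; A_gv = 445 × 20 = 8900 mm².
A_nv = (445 − 4.5·29) × 20 = 6290 mm².
A_nt = (45 − 0.5·29) × 20 = 610 mm².
0.6 F_u A_nv = 1547 kN; 0.6 F_y A_gv = 1468 kN → shear yielding governs the shear term.
R_n = 1468 + 1.0 × 410 × 610 / 1000 = 1719 kN.
Design strength φR_n = 0.75 × 1719 = 1290 kN.

1290 kN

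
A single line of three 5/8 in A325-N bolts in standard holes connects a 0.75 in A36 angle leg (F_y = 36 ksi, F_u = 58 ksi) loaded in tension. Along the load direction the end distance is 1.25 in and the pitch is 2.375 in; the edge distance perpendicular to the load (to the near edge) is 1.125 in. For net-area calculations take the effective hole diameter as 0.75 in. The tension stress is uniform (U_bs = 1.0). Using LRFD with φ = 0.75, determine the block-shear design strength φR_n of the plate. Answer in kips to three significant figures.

97.4 kips

Shear plane L_v = 1.25 + 2·2.375 = 6 in; A_gv = 6 × 0.75 = 4.5 in².
A_nv = (6 − 2.5·0.75) × 0.75 = 3.094 in².
A_nt = (1.125 − 0.5·0.75) × 0.75 = 0.5625 in².
0.6 F_u A_nv = 107.7 kips; 0.6 F_y A_gv = 97.2 kips → shear yielding governs the shear term.
R_n = 97.2 + 1.0 × 58 × 0.5625 = 129.8 kips.
Design strength φR_n = 0.75 × 129.8 = 97.4 kips.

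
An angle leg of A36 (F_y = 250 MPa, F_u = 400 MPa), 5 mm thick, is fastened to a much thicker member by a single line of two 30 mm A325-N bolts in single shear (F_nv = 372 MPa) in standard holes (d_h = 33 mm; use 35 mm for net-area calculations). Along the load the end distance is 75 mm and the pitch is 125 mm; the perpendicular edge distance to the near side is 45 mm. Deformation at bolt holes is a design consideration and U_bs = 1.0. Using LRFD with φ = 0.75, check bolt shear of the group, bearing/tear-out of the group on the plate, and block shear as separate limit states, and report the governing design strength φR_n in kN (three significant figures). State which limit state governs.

154 kN (block shear governs)

Bolt shear: A_b = π·30²/4 = 706.9 mm²; R_n = 372 × 706.9 × 2 × 1 / 1000 = 525.9 kN → 0.75 × 525.9 = 394 kN.
Bearing: edge l_c = 58.5, r_n = 140.4 kN; interior l_c = 92, r_n = 144 kN; R_n = 140.4 + 1·144 = 284.4 kN → 213 kN.
Block shear: A_gv = 1000, A_nv = 737.5, A_nt = 137.5 mm²; R_n = min(0.6F_uA_nv, 0.6F_yA_gv) + U_bs·F_u·A_nt = 205 kN → 154 kN.
Block shear governs: 154 kN.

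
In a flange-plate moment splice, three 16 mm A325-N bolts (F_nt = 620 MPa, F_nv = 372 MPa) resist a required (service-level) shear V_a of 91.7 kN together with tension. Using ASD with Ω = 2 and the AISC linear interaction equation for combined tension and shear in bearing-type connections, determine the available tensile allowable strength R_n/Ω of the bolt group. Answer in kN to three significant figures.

A_b = π·16²/4 = 201.1 mm²; f_rv = 91.7 × 1000 / (3 × 201.1) = 152 MPa.
F'_nt = 1.3 F_nt − (Ω F_nt / F_nv) f_rv = 1.3·620 − (2·620/372)·152 = 299.2 MPa, capped at F_nt → F'_nt = 299.2 MPa.
R_n = F'_nt · A_b · n = 299.2 × 201.1 × 3 / 1000 = 180.5 kN.
Allowable strength R_n/Ω = 180.5 / 2 = 90.3 kN.

90.3 kN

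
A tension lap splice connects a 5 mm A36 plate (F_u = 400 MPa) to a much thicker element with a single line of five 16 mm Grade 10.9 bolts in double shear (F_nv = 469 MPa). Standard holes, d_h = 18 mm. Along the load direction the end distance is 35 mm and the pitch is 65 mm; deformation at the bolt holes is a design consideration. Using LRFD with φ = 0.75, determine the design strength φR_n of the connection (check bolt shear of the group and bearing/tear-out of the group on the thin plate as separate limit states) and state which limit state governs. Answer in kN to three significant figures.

Bolt shear: A_b = π·16²/4 = 201.1 mm²; R_n = 469 × 201.1 × 5 × 2 / 1000 = 943 kN → 0.75 × 943 = 707 kN.
Bearing (1.2 l_c t F_u ≤ 2.4 d t F_u): upper limit = 2.4·16·5·400 / 1000 = 76.8 kN.
  Edge l_c = 35 − 18/2 = 26 → r_n = 62.4 kN; interior l_c = 65 − 18 = 47 → r_n = 76.8 kN.
  R_n,bearing = 1·62.4 + 4·76.8 = 369.6 kN → 0.75 × 369.6 = 277 kN.
Bearing governs: 277 kN.

277 kN (bearing governs)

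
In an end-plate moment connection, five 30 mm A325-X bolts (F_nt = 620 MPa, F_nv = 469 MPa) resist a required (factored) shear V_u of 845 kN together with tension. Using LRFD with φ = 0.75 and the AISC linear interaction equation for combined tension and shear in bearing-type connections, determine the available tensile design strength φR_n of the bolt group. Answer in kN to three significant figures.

A_b = π·30²/4 = 706.9 mm²; f_rv = 845 × 1000 / (5 × 706.9) = 239.1 MPa.
F'_nt = 1.3 F_nt − (F_nt / φF_nv) f_rv = 1.3·620 − (620/(0.75·469))·239.1 = 384.6 MPa, capped at F_nt → F'_nt = 384.6 MPa.
R_n = F'_nt · A_b · n = 384.6 × 706.9 × 5 / 1000 = 1359 kN.
Design strength φR_n = 0.75 × 1359 = 1020 kN.

1020 kN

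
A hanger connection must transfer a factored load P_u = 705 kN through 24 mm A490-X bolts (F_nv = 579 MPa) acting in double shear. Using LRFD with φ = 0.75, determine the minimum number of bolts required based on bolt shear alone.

2 bolts

A_b = π·24²/4 = 452.4 mm².
Per-bolt design strength φR_n = 0.75 × 579 × 452.4 × 2 / 1000 = 392.9 kN.
n ≥ 705 / 392.9 = 1.794 → use 2 bolts.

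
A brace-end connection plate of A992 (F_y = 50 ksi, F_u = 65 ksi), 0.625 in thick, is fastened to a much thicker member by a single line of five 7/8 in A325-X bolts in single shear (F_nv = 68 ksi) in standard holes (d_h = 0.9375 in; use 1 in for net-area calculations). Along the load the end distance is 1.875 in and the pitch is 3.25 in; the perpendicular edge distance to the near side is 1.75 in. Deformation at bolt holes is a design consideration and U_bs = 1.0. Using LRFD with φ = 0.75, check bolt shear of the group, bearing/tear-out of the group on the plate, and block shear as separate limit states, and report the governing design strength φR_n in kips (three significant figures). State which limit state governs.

153 kips (bolt shear governs)

Bolt shear: A_b = π·0.875²/4 = 0.6013 in²; R_n = 68 × 0.6013 × 5 × 1 = 204.4 kips → 0.75 × 204.4 = 153 kips.
Bearing: edge l_c = 1.406, r_n = 68.55 kips; interior l_c = 2.312, r_n = 85.31 kips; R_n = 68.55 + 4·85.31 = 409.8 kips → 307 kips.
Block shear: A_gv = 9.297, A_nv = 6.484, A_nt = 0.7812 in²; R_n = min(0.6F_uA_nv, 0.6F_yA_gv) + U_bs·F_u·A_nt = 303.7 kips → 228 kips.
Bolt shear governs: 153 kips.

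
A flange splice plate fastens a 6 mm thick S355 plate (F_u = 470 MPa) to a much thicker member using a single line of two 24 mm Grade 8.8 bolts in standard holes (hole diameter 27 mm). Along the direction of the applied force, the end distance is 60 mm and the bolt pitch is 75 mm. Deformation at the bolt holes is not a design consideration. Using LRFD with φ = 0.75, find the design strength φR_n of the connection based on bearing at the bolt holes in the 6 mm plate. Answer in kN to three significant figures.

300 kN

Per bolt r_n = 1.5 l_c t F_u ≤ 3.0 d t F_u; upper limit = 3.0 × 24 × 6 × 470 / 1000 = 203 kN.
Edge bolt: l_c = 60 − 27/2 = 46.5 mm → 1.5 × 46.5 × 6 × 470 / 1000 = 196.7 → r_n = 196.7 kN.
Interior bolts: l_c = 75 − 27 = 48 mm → 1.5 × 48 × 6 × 470 / 1000 = 203 → r_n = 203 kN.
R_n = 1 × 196.7 + 1 × 203 = 399.7 kN.
Design strength φR_n = 0.75 × 399.7 = 300 kN.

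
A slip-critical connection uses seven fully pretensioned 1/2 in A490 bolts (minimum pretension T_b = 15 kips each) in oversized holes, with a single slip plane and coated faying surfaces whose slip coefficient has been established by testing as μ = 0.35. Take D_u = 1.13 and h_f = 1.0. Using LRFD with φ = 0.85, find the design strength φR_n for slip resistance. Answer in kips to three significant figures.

R_n = μ · D_u · h_f · T_b · n_s · n_b = 0.35 × 1.13 × 1.0 × 15 × 1 × 7 = 41.53 kips.
Design strength φR_n = 0.85 × 41.53 = 35.3 kips.

35.3 kips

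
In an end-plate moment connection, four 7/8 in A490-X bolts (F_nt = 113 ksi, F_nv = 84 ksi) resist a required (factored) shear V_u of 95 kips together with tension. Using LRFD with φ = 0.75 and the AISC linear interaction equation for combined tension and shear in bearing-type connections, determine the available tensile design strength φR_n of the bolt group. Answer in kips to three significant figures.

137 kips

A_b = π·0.875²/4 = 0.6013 in²; f_rv = 95 / (4 × 0.6013) = 39.5 ksi.
F'_nt = 1.3 F_nt − (F_nt / φF_nv) f_rv = 1.3·113 − (113/(0.75·84))·39.5 = 76.06 ksi, capped at F_nt → F'_nt = 76.06 ksi.
R_n = F'_nt · A_b · n = 76.06 × 0.6013 × 4 = 182.9 kips.
Design strength φR_n = 0.75 × 182.9 = 137 kips.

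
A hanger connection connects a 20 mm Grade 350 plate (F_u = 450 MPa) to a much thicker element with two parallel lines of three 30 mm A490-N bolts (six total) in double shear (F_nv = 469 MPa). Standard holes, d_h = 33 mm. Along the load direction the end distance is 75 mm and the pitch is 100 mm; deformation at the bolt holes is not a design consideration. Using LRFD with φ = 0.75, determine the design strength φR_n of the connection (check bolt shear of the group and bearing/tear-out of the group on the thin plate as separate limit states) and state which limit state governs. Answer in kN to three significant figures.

Bolt shear: A_b = π·30²/4 = 706.9 mm²; R_n = 469 × 706.9 × 6 × 2 / 1000 = 3978 kN → 0.75 × 3978 = 2980 kN.
Bearing (1.5 l_c t F_u ≤ 3.0 d t F_u): upper limit = 3.0·30·20·450 / 1000 = 810 kN.
  Edge l_c = 75 − 33/2 = 58.5 → r_n = 789.8 kN; interior l_c = 100 − 33 = 67 → r_n = 810 kN.
  R_n,bearing = 2·789.8 + 4·810 = 4820 kN → 0.75 × 4820 = 3610 kN.
Bolt shear governs: 2980 kN.

2980 kN (bolt shear governs)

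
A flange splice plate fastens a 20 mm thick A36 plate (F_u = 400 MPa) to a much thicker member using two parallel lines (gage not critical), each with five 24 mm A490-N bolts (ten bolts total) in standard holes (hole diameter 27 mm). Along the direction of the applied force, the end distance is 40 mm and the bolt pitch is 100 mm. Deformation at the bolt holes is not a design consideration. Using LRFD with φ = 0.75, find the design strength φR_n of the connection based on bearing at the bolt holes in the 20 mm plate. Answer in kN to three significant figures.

3930 kN

Per bolt r_n = 1.5 l_c t F_u ≤ 3.0 d t F_u; upper limit = 3.0 × 24 × 20 × 400 / 1000 = 576 kN.
Edge bolt: l_c = 40 − 27/2 = 26.5 mm → 1.5 × 26.5 × 20 × 400 / 1000 = 318 → r_n = 318 kN.
Interior bolts: l_c = 100 − 27 = 73 mm → 1.5 × 73 × 20 × 400 / 1000 = 876 → r_n = 576 kN.
R_n = 2 × 318 + 8 × 576 = 5244 kN.
Design strength φR_n = 0.75 × 5244 = 3930 kN.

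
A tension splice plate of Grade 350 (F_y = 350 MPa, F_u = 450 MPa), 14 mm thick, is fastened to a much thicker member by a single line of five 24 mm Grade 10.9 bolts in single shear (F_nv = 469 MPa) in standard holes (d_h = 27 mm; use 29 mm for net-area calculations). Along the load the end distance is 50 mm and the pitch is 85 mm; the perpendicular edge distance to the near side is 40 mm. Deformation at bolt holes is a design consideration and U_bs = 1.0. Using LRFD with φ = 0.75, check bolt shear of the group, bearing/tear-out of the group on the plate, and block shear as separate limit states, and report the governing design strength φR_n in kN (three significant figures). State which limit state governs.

796 kN (bolt shear governs)

Bolt shear: A_b = π·24²/4 = 452.4 mm²; R_n = 469 × 452.4 × 5 × 1 / 1000 = 1061 kN → 0.75 × 1061 = 796 kN.
Bearing: edge l_c = 36.5, r_n = 275.9 kN; interior l_c = 58, r_n = 362.9 kN; R_n = 275.9 + 4·362.9 = 1727 kN → 1300 kN.
Block shear: A_gv = 5460, A_nv = 3633, A_nt = 357 mm²; R_n = min(0.6F_uA_nv, 0.6F_yA_gv) + U_bs·F_u·A_nt = 1142 kN → 856 kN.
Bolt shear governs: 796 kN.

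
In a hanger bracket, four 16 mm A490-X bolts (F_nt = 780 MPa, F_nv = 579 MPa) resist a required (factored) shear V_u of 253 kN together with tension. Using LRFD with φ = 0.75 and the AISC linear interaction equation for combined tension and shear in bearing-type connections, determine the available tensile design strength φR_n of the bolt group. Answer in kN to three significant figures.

A_b = π·16²/4 = 201.1 mm²; f_rv = 253 × 1000 / (4 × 201.1) = 314.6 MPa.
F'_nt = 1.3 F_nt − (F_nt / φF_nv) f_rv = 1.3·780 − (780/(0.75·579))·314.6 = 449 MPa, capped at F_nt → F'_nt = 449 MPa.
R_n = F'_nt · A_b · n = 449 × 201.1 × 4 / 1000 = 361.1 kN.
Design strength φR_n = 0.75 × 361.1 = 271 kN.

271 kN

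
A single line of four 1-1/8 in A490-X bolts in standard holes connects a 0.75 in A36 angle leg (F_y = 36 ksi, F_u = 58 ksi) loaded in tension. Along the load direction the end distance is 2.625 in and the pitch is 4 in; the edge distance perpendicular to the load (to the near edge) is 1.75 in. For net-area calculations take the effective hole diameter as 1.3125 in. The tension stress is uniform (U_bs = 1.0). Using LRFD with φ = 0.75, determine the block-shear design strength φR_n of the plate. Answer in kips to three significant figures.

Shear plane L_v = 2.625 + 3·4 = 14.62 in; A_gv = 14.62 × 0.75 = 10.97 in².
A_nv = (14.62 − 3.5·1.3125) × 0.75 = 7.523 in².
A_nt = (1.75 − 0.5·1.3125) × 0.75 = 0.8203 in².
0.6 F_u A_nv = 261.8 kips; 0.6 F_y A_gv = 236.9 kips → shear yielding governs the shear term.
R_n = 236.9 + 1.0 × 58 × 0.8203 = 284.5 kips.
Design strength φR_n = 0.75 × 284.5 = 213 kips.

213 kips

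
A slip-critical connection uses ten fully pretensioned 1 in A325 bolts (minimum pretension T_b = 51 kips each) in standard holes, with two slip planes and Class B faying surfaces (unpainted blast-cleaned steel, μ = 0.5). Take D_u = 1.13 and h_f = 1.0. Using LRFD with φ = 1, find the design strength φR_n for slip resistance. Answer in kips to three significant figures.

576 kips

R_n = μ · D_u · h_f · T_b · n_s · n_b = 0.5 × 1.13 × 1.0 × 51 × 2 × 10 = 576.3 kips.
Design strength φR_n = 1 × 576.3 = 576 kips.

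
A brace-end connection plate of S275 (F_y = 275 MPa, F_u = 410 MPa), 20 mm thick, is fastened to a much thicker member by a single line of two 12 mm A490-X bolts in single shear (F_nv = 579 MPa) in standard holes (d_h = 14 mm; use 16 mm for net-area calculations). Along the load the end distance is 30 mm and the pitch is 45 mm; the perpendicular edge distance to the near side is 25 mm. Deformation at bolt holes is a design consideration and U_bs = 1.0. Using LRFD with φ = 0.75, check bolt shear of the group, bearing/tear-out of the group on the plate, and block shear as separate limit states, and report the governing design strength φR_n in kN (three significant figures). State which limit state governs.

98.2 kN (bolt shear governs)

Bolt shear: A_b = π·12²/4 = 113.1 mm²; R_n = 579 × 113.1 × 2 × 1 / 1000 = 131 kN → 0.75 × 131 = 98.2 kN.
Bearing: edge l_c = 23, r_n = 226.3 kN; interior l_c = 31, r_n = 236.2 kN; R_n = 226.3 + 1·236.2 = 462.5 kN → 347 kN.
Block shear: A_gv = 1500, A_nv = 1020, A_nt = 340 mm²; R_n = min(0.6F_uA_nv, 0.6F_yA_gv) + U_bs·F_u·A_nt = 386.9 kN → 290 kN.
Bolt shear governs: 98.2 kN.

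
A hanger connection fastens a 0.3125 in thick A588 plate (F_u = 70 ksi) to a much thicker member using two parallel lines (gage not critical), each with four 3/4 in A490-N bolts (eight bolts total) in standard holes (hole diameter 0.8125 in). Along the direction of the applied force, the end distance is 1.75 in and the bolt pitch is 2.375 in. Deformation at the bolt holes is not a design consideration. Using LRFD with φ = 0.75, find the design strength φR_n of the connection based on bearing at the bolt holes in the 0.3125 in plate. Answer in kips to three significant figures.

Per bolt r_n = 1.5 l_c t F_u ≤ 3.0 d t F_u; upper limit = 3.0 × 0.75 × 0.3125 × 70 = 49.22 kips.
Edge bolt: l_c = 1.75 − 0.8125/2 = 1.344 in → 1.5 × 1.344 × 0.3125 × 70 = 44.09 → r_n = 44.09 kips.
Interior bolts: l_c = 2.375 − 0.8125 = 1.562 in → 1.5 × 1.562 × 0.3125 × 70 = 51.27 → r_n = 49.22 kips.
R_n = 2 × 44.09 + 6 × 49.22 = 383.5 kips.
Design strength φR_n = 0.75 × 383.5 = 288 kips.

288 kips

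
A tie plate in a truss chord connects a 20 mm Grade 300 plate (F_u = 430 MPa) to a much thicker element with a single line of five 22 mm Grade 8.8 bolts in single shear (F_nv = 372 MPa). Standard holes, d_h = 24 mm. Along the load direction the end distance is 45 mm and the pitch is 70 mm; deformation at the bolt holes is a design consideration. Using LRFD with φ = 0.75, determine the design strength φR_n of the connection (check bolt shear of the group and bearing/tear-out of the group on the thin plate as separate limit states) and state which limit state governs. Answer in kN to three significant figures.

Bolt shear: A_b = π·22²/4 = 380.1 mm²; R_n = 372 × 380.1 × 5 × 1 / 1000 = 707 kN → 0.75 × 707 = 530 kN.
Bearing (1.2 l_c t F_u ≤ 2.4 d t F_u): upper limit = 2.4·22·20·430 / 1000 = 454.1 kN.
  Edge l_c = 45 − 24/2 = 33 → r_n = 340.6 kN; interior l_c = 70 − 24 = 46 → r_n = 454.1 kN.
  R_n,bearing = 1·340.6 + 4·454.1 = 2157 kN → 0.75 × 2157 = 1620 kN.
Bolt shear governs: 530 kN.

530 kN (bolt shear governs)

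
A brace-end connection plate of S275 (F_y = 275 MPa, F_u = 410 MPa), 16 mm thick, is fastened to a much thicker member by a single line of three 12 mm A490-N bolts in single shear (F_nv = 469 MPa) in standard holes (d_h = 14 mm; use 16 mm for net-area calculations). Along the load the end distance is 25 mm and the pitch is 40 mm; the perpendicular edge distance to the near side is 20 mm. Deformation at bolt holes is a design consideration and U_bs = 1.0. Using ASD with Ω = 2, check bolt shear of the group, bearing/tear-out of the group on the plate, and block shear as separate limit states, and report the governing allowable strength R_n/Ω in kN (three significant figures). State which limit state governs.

79.6 kN (bolt shear governs)

Bolt shear: A_b = π·12²/4 = 113.1 mm²; R_n = 469 × 113.1 × 3 × 1 / 1000 = 159.1 kN → 159.1 / 2 = 79.6 kN.
Bearing: edge l_c = 18, r_n = 141.7 kN; interior l_c = 26, r_n = 188.9 kN; R_n = 141.7 + 2·188.9 = 519.6 kN → 260 kN.
Block shear: A_gv = 1680, A_nv = 1040, A_nt = 192 mm²; R_n = min(0.6F_uA_nv, 0.6F_yA_gv) + U_bs·F_u·A_nt = 334.6 kN → 167 kN.
Bolt shear governs: 79.6 kN.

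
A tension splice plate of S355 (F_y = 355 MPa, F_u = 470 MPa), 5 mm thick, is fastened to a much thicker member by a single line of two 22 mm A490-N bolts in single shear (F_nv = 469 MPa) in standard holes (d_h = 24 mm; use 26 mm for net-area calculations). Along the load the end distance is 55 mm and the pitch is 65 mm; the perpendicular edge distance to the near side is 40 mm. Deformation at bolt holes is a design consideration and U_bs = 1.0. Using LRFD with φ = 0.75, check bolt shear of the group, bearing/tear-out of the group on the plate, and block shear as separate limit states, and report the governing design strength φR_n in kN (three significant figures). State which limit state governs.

Bolt shear: A_b = π·22²/4 = 380.1 mm²; R_n = 469 × 380.1 × 2 × 1 / 1000 = 356.6 kN → 0.75 × 356.6 = 267 kN.
Bearing: edge l_c = 43, r_n = 121.3 kN; interior l_c = 41, r_n = 115.6 kN; R_n = 121.3 + 1·115.6 = 236.9 kN → 178 kN.
Block shear: A_gv = 600, A_nv = 405, A_nt = 135 mm²; R_n = min(0.6F_uA_nv, 0.6F_yA_gv) + U_bs·F_u·A_nt = 177.7 kN → 133 kN.
Block shear governs: 133 kN.

133 kN (block shear governs)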